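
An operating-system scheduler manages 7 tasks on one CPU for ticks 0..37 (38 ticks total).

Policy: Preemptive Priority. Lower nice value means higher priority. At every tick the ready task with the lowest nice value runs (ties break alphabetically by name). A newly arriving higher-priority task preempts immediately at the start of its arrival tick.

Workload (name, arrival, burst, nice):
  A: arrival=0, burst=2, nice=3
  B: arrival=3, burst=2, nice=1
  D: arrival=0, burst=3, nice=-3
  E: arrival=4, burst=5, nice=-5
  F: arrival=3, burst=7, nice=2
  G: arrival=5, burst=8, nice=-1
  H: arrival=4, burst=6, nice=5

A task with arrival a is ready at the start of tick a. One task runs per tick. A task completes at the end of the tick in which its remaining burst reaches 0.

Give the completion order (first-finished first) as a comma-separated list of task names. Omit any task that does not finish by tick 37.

t=0: ready={A,D} → run D
t=1: ready={A,D} → run D
t=2: ready={A,D} → run D
t=3: ready={A,B,F} → run B
t=4: ready={A,B,E,F,H} → run E
t=5: ready={A,B,E,F,G,H} → run E
t=6: ready={A,B,E,F,G,H} → run E
t=7: ready={A,B,E,F,G,H} → run E
t=8: ready={A,B,E,F,G,H} → run E
t=9: ready={A,B,F,G,H} → run G
t=10: ready={A,B,F,G,H} → run G
t=11: ready={A,B,F,G,H} → run G
t=12: ready={A,B,F,G,H} → run G
t=13: ready={A,B,F,G,H} → run G
t=14: ready={A,B,F,G,H} → run G
t=15: ready={A,B,F,G,H} → run G
t=16: ready={A,B,F,G,H} → run G
t=17: ready={A,B,F,H} → run B
t=18: ready={A,F,H} → run F
t=19: ready={A,F,H} → run F
t=20: ready={A,F,H} → run F
t=21: ready={A,F,H} → run F
t=22: ready={A,F,H} → run F
t=23: ready={A,F,H} → run F
t=24: ready={A,F,H} → run F
t=25: ready={A,H} → run A
t=26: ready={A,H} → run A
t=27: ready={H} → run H
t=28: ready={H} → run H
t=29: ready={H} → run H
t=30: ready={H} → run H
t=31: ready={H} → run H
t=32: ready={H} → run H
t=33: (idle)
t=34: (idle)
t=35: (idle)
t=36: (idle)
t=37: (idle)

completion order = D, E, G, B, F, A, H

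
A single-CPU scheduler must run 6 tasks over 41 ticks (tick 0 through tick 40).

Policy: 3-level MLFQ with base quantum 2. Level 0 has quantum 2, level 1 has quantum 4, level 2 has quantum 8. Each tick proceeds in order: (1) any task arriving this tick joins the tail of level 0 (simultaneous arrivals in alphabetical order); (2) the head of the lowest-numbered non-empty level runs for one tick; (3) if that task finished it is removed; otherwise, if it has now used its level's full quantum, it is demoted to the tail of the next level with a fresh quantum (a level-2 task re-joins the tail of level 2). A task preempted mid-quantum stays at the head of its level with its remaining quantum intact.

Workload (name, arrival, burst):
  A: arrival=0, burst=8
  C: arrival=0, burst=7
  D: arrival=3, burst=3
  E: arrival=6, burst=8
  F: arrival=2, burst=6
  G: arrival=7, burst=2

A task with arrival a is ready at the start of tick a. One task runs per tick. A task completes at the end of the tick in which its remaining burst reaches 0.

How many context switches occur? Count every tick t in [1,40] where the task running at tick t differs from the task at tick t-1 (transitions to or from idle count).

t=0: L0/L1/L2 = AC/-/- → run A
t=1: L0/L1/L2 = AC/-/- → run A
t=2: L0/L1/L2 = CF/A/- → run C
t=3: L0/L1/L2 = CFD/A/- → run C
t=4: L0/L1/L2 = FD/AC/- → run F
t=5: L0/L1/L2 = FD/AC/- → run F
t=6: L0/L1/L2 = DE/ACF/- → run D
t=7: L0/L1/L2 = DEG/ACF/- → run D
t=8: L0/L1/L2 = EG/ACFD/- → run E
t=9: L0/L1/L2 = EG/ACFD/- → run E
t=10: L0/L1/L2 = G/ACFDE/- → run G
t=11: L0/L1/L2 = G/ACFDE/- → run G
t=12: L0/L1/L2 = -/ACFDE/- → run A
t=13: L0/L1/L2 = -/ACFDE/- → run A
t=14: L0/L1/L2 = -/ACFDE/- → run A
t=15: L0/L1/L2 = -/ACFDE/- → run A
t=16: L0/L1/L2 = -/CFDE/A → run C
t=17: L0/L1/L2 = -/CFDE/A → run C
t=18: L0/L1/L2 = -/CFDE/A → run C
t=19: L0/L1/L2 = -/CFDE/A → run C
t=20: L0/L1/L2 = -/FDE/AC → run F
t=21: L0/L1/L2 = -/FDE/AC → run F
t=22: L0/L1/L2 = -/FDE/AC → run F
t=23: L0/L1/L2 = -/FDE/AC → run F
t=24: L0/L1/L2 = -/DE/AC → run D
t=25: L0/L1/L2 = -/E/AC → run E
t=26: L0/L1/L2 = -/E/AC → run E
t=27: L0/L1/L2 = -/E/AC → run E
t=28: L0/L1/L2 = -/E/AC → run E
t=29: L0/L1/L2 = -/-/ACE → run A
t=30: L0/L1/L2 = -/-/ACE → run A
t=31: L0/L1/L2 = -/-/CE → run C
t=32: L0/L1/L2 = -/-/E → run E
t=33: L0/L1/L2 = -/-/E → run E
t=34: (idle)
t=35: (idle)
t=36: (idle)
t=37: (idle)
t=38: (idle)
t=39: (idle)
t=40: (idle)

context switches = 14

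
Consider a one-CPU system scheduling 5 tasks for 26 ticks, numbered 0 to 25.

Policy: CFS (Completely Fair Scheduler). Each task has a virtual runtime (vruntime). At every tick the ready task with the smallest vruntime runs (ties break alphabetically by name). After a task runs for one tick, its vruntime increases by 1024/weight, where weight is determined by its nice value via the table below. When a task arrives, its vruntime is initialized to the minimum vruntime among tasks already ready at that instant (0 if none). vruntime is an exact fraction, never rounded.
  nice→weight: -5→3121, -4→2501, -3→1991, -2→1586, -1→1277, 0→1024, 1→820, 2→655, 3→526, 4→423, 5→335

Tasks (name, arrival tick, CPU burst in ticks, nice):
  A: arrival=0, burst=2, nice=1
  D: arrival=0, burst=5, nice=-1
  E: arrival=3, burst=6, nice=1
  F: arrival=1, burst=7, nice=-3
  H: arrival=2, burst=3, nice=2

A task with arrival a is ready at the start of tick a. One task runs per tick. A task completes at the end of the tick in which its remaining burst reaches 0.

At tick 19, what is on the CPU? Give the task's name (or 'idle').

running at tick 19 = D

t=0: vr[A=0 D=0] → run A
t=1: vr[A=256/205 D=0 F=0] → run D
t=2: vr[A=256/205 D=1024/1277 F=0 H=0] → run F
t=3: vr[A=256/205 D=1024/1277 E=0 F=1024/1991 H=0] → run E
t=4: vr[A=256/205 D=1024/1277 E=256/205 F=1024/1991 H=0] → run H
t=5: vr[A=256/205 D=1024/1277 E=256/205 F=1024/1991 H=1024/655] → run F
t=6: vr[A=256/205 D=1024/1277 E=256/205 F=2048/1991 H=1024/655] → run D
t=7: vr[A=256/205 D=2048/1277 E=256/205 F=2048/1991 H=1024/655] → run F
t=8: vr[A=256/205 D=2048/1277 E=256/205 F=3072/1991 H=1024/655] → run A
t=9: vr[D=2048/1277 E=256/205 F=3072/1991 H=1024/655] → run E
t=10: vr[D=2048/1277 E=512/205 F=3072/1991 H=1024/655] → run F
t=11: vr[D=2048/1277 E=512/205 F=4096/1991 H=1024/655] → run H
t=12: vr[D=2048/1277 E=512/205 F=4096/1991 H=2048/655] → run D
t=13: vr[D=3072/1277 E=512/205 F=4096/1991 H=2048/655] → run F
t=14: vr[D=3072/1277 E=512/205 F=5120/1991 H=2048/655] → run D
t=15: vr[D=4096/1277 E=512/205 F=5120/1991 H=2048/655] → run E
t=16: vr[D=4096/1277 E=768/205 F=5120/1991 H=2048/655] → run F
t=17: vr[D=4096/1277 E=768/205 F=6144/1991 H=2048/655] → run F
t=18: vr[D=4096/1277 E=768/205 H=2048/655] → run H
t=19: vr[D=4096/1277 E=768/205] → run D
t=20: vr[E=768/205] → run E
t=21: vr[E=1024/205] → run E
t=22: vr[E=256/41] → run E
t=23: (idle)
t=24: (idle)
t=25: (idle)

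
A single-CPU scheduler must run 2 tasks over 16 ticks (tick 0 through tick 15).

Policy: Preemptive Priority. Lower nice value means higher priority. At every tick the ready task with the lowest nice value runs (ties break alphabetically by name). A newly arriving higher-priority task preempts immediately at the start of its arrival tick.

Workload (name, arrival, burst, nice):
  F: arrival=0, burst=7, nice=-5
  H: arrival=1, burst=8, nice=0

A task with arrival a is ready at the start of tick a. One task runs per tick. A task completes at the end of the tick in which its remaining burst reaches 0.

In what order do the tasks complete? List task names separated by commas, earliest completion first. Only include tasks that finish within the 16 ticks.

completion order = F, H

t=0: ready={F} → run F
t=1: ready={F,H} → run F
t=2: ready={F,H} → run F
t=3: ready={F,H} → run F
t=4: ready={F,H} → run F
t=5: ready={F,H} → run F
t=6: ready={F,H} → run F
t=7: ready={H} → run H
t=8: ready={H} → run H
t=9: ready={H} → run H
t=10: ready={H} → run H
t=11: ready={H} → run H
t=12: ready={H} → run H
t=13: ready={H} → run H
t=14: ready={H} → run H
t=15: (idle)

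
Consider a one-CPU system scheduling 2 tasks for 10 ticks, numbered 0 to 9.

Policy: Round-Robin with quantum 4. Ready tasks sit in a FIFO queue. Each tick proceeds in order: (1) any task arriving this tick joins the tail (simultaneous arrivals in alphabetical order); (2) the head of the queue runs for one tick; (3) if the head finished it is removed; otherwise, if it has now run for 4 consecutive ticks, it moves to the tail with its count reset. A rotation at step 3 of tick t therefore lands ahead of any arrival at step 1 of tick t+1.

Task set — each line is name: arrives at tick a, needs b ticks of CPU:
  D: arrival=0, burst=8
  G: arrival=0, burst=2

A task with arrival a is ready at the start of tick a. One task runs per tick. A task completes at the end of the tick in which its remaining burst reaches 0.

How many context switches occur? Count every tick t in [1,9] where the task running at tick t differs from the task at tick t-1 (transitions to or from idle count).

t=0: queue=[D,G] q_used=0 → run D
t=1: queue=[D,G] q_used=1 → run D
t=2: queue=[D,G] q_used=2 → run D
t=3: queue=[D,G] q_used=3 → run D
t=4: queue=[G,D] q_used=0 → run G
t=5: queue=[G,D] q_used=1 → run G
t=6: queue=[D] q_used=0 → run D
t=7: queue=[D] q_used=1 → run D
t=8: queue=[D] q_used=2 → run D
t=9: queue=[D] q_used=3 → run D

context switches = 2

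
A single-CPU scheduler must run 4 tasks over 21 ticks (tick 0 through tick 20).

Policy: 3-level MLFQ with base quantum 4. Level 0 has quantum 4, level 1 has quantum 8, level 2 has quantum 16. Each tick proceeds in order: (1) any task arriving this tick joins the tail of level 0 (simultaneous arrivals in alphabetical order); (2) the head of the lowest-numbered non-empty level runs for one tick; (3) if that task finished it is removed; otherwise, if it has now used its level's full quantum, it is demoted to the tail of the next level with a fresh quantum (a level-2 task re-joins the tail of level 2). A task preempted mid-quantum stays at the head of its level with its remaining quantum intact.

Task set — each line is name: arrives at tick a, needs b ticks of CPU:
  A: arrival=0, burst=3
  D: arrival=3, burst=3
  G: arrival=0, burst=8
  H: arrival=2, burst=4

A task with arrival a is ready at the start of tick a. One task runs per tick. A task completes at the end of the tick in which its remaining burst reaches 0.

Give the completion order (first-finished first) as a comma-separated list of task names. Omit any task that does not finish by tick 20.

t=0: L0/L1/L2 = AG/-/- → run A
t=1: L0/L1/L2 = AG/-/- → run A
t=2: L0/L1/L2 = AGH/-/- → run A
t=3: L0/L1/L2 = GHD/-/- → run G
t=4: L0/L1/L2 = GHD/-/- → run G
t=5: L0/L1/L2 = GHD/-/- → run G
t=6: L0/L1/L2 = GHD/-/- → run G
t=7: L0/L1/L2 = HD/G/- → run H
t=8: L0/L1/L2 = HD/G/- → run H
t=9: L0/L1/L2 = HD/G/- → run H
t=10: L0/L1/L2 = HD/G/- → run H
t=11: L0/L1/L2 = D/G/- → run D
t=12: L0/L1/L2 = D/G/- → run D
t=13: L0/L1/L2 = D/G/- → run D
t=14: L0/L1/L2 = -/G/- → run G
t=15: L0/L1/L2 = -/G/- → run G
t=16: L0/L1/L2 = -/G/- → run G
t=17: L0/L1/L2 = -/G/- → run G
t=18: (idle)
t=19: (idle)
t=20: (idle)

completion order = A, H, D, G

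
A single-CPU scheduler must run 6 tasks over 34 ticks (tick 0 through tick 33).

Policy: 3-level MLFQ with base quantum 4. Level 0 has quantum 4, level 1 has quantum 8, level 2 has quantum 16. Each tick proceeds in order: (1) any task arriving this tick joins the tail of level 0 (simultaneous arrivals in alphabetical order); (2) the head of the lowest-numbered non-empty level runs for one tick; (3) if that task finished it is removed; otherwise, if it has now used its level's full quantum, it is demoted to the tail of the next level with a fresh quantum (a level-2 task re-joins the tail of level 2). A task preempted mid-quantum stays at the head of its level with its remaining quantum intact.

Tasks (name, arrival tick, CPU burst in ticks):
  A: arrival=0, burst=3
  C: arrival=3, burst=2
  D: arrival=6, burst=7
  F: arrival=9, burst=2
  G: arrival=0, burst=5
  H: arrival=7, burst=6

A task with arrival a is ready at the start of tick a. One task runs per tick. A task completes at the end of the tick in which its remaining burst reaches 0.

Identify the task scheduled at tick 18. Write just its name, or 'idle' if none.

t=0: L0/L1/L2 = AG/-/- → run A
t=1: L0/L1/L2 = AG/-/- → run A
t=2: L0/L1/L2 = AG/-/- → run A
t=3: L0/L1/L2 = GC/-/- → run G
t=4: L0/L1/L2 = GC/-/- → run G
t=5: L0/L1/L2 = GC/-/- → run G
t=6: L0/L1/L2 = GCD/-/- → run G
t=7: L0/L1/L2 = CDH/G/- → run C
t=8: L0/L1/L2 = CDH/G/- → run C
t=9: L0/L1/L2 = DHF/G/- → run D
t=10: L0/L1/L2 = DHF/G/- → run D
t=11: L0/L1/L2 = DHF/G/- → run D
t=12: L0/L1/L2 = DHF/G/- → run D
t=13: L0/L1/L2 = HF/GD/- → run H
t=14: L0/L1/L2 = HF/GD/- → run H
t=15: L0/L1/L2 = HF/GD/- → run H
t=16: L0/L1/L2 = HF/GD/- → run H
t=17: L0/L1/L2 = F/GDH/- → run F
t=18: L0/L1/L2 = F/GDH/- → run F
t=19: L0/L1/L2 = -/GDH/- → run G
t=20: L0/L1/L2 = -/DH/- → run D
t=21: L0/L1/L2 = -/DH/- → run D
t=22: L0/L1/L2 = -/DH/- → run D
t=23: L0/L1/L2 = -/H/- → run H
t=24: L0/L1/L2 = -/H/- → run H
t=25: (idle)
t=26: (idle)
t=27: (idle)
t=28: (idle)
t=29: (idle)
t=30: (idle)
t=31: (idle)
t=32: (idle)
t=33: (idle)

running at tick 18 = F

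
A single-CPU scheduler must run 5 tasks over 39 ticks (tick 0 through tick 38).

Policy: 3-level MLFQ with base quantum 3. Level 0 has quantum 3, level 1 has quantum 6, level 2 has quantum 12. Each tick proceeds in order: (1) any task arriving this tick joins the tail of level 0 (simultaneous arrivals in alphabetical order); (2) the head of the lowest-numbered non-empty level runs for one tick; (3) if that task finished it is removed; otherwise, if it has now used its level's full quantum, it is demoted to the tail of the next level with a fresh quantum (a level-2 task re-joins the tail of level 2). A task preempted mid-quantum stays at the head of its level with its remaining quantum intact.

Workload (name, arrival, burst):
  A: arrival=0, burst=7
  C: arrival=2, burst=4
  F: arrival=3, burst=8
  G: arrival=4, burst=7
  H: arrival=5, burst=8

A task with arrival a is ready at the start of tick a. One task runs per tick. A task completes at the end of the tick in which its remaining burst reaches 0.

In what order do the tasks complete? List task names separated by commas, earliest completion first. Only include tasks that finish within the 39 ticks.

completion order = A, C, F, G, H

t=0: L0/L1/L2 = A/-/- → run A
t=1: L0/L1/L2 = A/-/- → run A
t=2: L0/L1/L2 = AC/-/- → run A
t=3: L0/L1/L2 = CF/A/- → run C
t=4: L0/L1/L2 = CFG/A/- → run C
t=5: L0/L1/L2 = CFGH/A/- → run C
t=6: L0/L1/L2 = FGH/AC/- → run F
t=7: L0/L1/L2 = FGH/AC/- → run F
t=8: L0/L1/L2 = FGH/AC/- → run F
t=9: L0/L1/L2 = GH/ACF/- → run G
t=10: L0/L1/L2 = GH/ACF/- → run G
t=11: L0/L1/L2 = GH/ACF/- → run G
t=12: L0/L1/L2 = H/ACFG/- → run H
t=13: L0/L1/L2 = H/ACFG/- → run H
t=14: L0/L1/L2 = H/ACFG/- → run H
t=15: L0/L1/L2 = -/ACFGH/- → run A
t=16: L0/L1/L2 = -/ACFGH/- → run A
t=17: L0/L1/L2 = -/ACFGH/- → run A
t=18: L0/L1/L2 = -/ACFGH/- → run A
t=19: L0/L1/L2 = -/CFGH/- → run C
t=20: L0/L1/L2 = -/FGH/- → run F
t=21: L0/L1/L2 = -/FGH/- → run F
t=22: L0/L1/L2 = -/FGH/- → run F
t=23: L0/L1/L2 = -/FGH/- → run F
t=24: L0/L1/L2 = -/FGH/- → run F
t=25: L0/L1/L2 = -/GH/- → run G
t=26: L0/L1/L2 = -/GH/- → run G
t=27: L0/L1/L2 = -/GH/- → run G
t=28: L0/L1/L2 = -/GH/- → run G
t=29: L0/L1/L2 = -/H/- → run H
t=30: L0/L1/L2 = -/H/- → run H
t=31: L0/L1/L2 = -/H/- → run H
t=32: L0/L1/L2 = -/H/- → run H
t=33: L0/L1/L2 = -/H/- → run H
t=34: (idle)
t=35: (idle)
t=36: (idle)
t=37: (idle)
t=38: (idle)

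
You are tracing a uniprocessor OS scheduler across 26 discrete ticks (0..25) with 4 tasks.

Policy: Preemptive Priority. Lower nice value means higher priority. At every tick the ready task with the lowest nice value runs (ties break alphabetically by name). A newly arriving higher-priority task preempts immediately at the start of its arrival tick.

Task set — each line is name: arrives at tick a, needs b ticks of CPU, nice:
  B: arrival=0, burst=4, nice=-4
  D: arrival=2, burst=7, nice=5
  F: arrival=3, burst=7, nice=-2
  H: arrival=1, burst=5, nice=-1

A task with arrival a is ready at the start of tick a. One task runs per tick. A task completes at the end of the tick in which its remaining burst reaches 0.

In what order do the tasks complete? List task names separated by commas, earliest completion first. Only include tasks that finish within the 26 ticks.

t=0: ready={B} → run B
t=1: ready={B,H} → run B
t=2: ready={B,D,H} → run B
t=3: ready={B,D,F,H} → run B
t=4: ready={D,F,H} → run F
t=5: ready={D,F,H} → run F
t=6: ready={D,F,H} → run F
t=7: ready={D,F,H} → run F
t=8: ready={D,F,H} → run F
t=9: ready={D,F,H} → run F
t=10: ready={D,F,H} → run F
t=11: ready={D,H} → run H
t=12: ready={D,H} → run H
t=13: ready={D,H} → run H
t=14: ready={D,H} → run H
t=15: ready={D,H} → run H
t=16: ready={D} → run D
t=17: ready={D} → run D
t=18: ready={D} → run D
t=19: ready={D} → run D
t=20: ready={D} → run D
t=21: ready={D} → run D
t=22: ready={D} → run D
t=23: (idle)
t=24: (idle)
t=25: (idle)

completion order = B, F, H, D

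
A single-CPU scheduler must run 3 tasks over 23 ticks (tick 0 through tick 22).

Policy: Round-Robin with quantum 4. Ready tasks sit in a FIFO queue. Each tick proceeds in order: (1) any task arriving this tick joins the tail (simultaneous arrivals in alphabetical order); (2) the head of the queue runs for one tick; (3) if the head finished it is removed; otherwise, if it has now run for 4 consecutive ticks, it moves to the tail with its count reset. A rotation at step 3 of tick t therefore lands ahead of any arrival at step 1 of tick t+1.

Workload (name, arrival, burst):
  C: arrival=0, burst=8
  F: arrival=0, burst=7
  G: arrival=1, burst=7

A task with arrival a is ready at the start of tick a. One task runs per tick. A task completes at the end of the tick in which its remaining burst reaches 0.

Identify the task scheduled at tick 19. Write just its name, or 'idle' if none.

t=0: queue=[C,F] q_used=0 → run C
t=1: queue=[C,F,G] q_used=1 → run C
t=2: queue=[C,F,G] q_used=2 → run C
t=3: queue=[C,F,G] q_used=3 → run C
t=4: queue=[F,G,C] q_used=0 → run F
t=5: queue=[F,G,C] q_used=1 → run F
t=6: queue=[F,G,C] q_used=2 → run F
t=7: queue=[F,G,C] q_used=3 → run F
t=8: queue=[G,C,F] q_used=0 → run G
t=9: queue=[G,C,F] q_used=1 → run G
t=10: queue=[G,C,F] q_used=2 → run G
t=11: queue=[G,C,F] q_used=3 → run G
t=12: queue=[C,F,G] q_used=0 → run C
t=13: queue=[C,F,G] q_used=1 → run C
t=14: queue=[C,F,G] q_used=2 → run C
t=15: queue=[C,F,G] q_used=3 → run C
t=16: queue=[F,G] q_used=0 → run F
t=17: queue=[F,G] q_used=1 → run F
t=18: queue=[F,G] q_used=2 → run F
t=19: queue=[G] q_used=0 → run G
t=20: queue=[G] q_used=1 → run G
t=21: queue=[G] q_used=2 → run G
t=22: (idle)

running at tick 19 = G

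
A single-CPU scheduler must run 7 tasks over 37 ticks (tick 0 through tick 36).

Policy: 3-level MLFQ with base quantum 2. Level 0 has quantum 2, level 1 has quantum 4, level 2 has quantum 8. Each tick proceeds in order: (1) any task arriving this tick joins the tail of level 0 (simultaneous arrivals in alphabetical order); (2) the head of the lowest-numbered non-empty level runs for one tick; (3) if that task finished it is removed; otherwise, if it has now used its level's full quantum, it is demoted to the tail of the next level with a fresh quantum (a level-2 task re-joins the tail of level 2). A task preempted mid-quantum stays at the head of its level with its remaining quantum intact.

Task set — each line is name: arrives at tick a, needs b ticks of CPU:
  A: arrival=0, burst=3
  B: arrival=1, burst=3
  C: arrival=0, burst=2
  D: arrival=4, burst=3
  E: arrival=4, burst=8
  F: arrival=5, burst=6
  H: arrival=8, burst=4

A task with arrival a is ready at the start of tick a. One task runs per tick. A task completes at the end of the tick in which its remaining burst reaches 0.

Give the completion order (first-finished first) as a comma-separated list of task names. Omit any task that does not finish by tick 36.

completion order = C, A, B, D, F, H, E

t=0: L0/L1/L2 = AC/-/- → run A
t=1: L0/L1/L2 = ACB/-/- → run A
t=2: L0/L1/L2 = CB/A/- → run C
t=3: L0/L1/L2 = CB/A/- → run C
t=4: L0/L1/L2 = BDE/A/- → run B
t=5: L0/L1/L2 = BDEF/A/- → run B
t=6: L0/L1/L2 = DEF/AB/- → run D
t=7: L0/L1/L2 = DEF/AB/- → run D
t=8: L0/L1/L2 = EFH/ABD/- → run E
t=9: L0/L1/L2 = EFH/ABD/- → run E
t=10: L0/L1/L2 = FH/ABDE/- → run F
t=11: L0/L1/L2 = FH/ABDE/- → run F
t=12: L0/L1/L2 = H/ABDEF/- → run H
t=13: L0/L1/L2 = H/ABDEF/- → run H
t=14: L0/L1/L2 = -/ABDEFH/- → run A
t=15: L0/L1/L2 = -/BDEFH/- → run B
t=16: L0/L1/L2 = -/DEFH/- → run D
t=17: L0/L1/L2 = -/EFH/- → run E
t=18: L0/L1/L2 = -/EFH/- → run E
t=19: L0/L1/L2 = -/EFH/- → run E
t=20: L0/L1/L2 = -/EFH/- → run E
t=21: L0/L1/L2 = -/FH/E → run F
t=22: L0/L1/L2 = -/FH/E → run F
t=23: L0/L1/L2 = -/FH/E → run F
t=24: L0/L1/L2 = -/FH/E → run F
t=25: L0/L1/L2 = -/H/E → run H
t=26: L0/L1/L2 = -/H/E → run H
t=27: L0/L1/L2 = -/-/E → run E
t=28: L0/L1/L2 = -/-/E → run E
t=29: (idle)
t=30: (idle)
t=31: (idle)
t=32: (idle)
t=33: (idle)
t=34: (idle)
t=35: (idle)
t=36: (idle)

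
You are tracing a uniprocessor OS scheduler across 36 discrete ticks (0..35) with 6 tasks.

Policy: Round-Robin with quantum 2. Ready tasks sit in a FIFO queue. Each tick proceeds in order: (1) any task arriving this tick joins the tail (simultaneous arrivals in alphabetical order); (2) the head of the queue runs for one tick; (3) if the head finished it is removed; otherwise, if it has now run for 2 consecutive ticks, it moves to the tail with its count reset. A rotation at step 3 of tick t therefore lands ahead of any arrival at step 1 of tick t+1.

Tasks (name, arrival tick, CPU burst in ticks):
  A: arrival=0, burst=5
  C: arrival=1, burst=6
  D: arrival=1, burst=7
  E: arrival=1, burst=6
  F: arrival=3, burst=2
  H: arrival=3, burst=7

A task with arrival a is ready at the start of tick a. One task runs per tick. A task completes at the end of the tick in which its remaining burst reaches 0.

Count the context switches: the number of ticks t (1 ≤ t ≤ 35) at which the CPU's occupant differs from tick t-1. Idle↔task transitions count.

t=0: queue=[A] q_used=0 → run A
t=1: queue=[A,C,D,E] q_used=1 → run A
t=2: queue=[C,D,E,A] q_used=0 → run C
t=3: queue=[C,D,E,A,F,H] q_used=1 → run C
t=4: queue=[D,E,A,F,H,C] q_used=0 → run D
t=5: queue=[D,E,A,F,H,C] q_used=1 → run D
t=6: queue=[E,A,F,H,C,D] q_used=0 → run E
t=7: queue=[E,A,F,H,C,D] q_used=1 → run E
t=8: queue=[A,F,H,C,D,E] q_used=0 → run A
t=9: queue=[A,F,H,C,D,E] q_used=1 → run A
t=10: queue=[F,H,C,D,E,A] q_used=0 → run F
t=11: queue=[F,H,C,D,E,A] q_used=1 → run F
t=12: queue=[H,C,D,E,A] q_used=0 → run H
t=13: queue=[H,C,D,E,A] q_used=1 → run H
t=14: queue=[C,D,E,A,H] q_used=0 → run C
t=15: queue=[C,D,E,A,H] q_used=1 → run C
t=16: queue=[D,E,A,H,C] q_used=0 → run D
t=17: queue=[D,E,A,H,C] q_used=1 → run D
t=18: queue=[E,A,H,C,D] q_used=0 → run E
t=19: queue=[E,A,H,C,D] q_used=1 → run E
t=20: queue=[A,H,C,D,E] q_used=0 → run A
t=21: queue=[H,C,D,E] q_used=0 → run H
t=22: queue=[H,C,D,E] q_used=1 → run H
t=23: queue=[C,D,E,H] q_used=0 → run C
t=24: queue=[C,D,E,H] q_used=1 → run C
t=25: queue=[D,E,H] q_used=0 → run D
t=26: queue=[D,E,H] q_used=1 → run D
t=27: queue=[E,H,D] q_used=0 → run E
t=28: queue=[E,H,D] q_used=1 → run E
t=29: queue=[H,D] q_used=0 → run H
t=30: queue=[H,D] q_used=1 → run H
t=31: queue=[D,H] q_used=0 → run D
t=32: queue=[H] q_used=0 → run H
t=33: (idle)
t=34: (idle)
t=35: (idle)

context switches = 18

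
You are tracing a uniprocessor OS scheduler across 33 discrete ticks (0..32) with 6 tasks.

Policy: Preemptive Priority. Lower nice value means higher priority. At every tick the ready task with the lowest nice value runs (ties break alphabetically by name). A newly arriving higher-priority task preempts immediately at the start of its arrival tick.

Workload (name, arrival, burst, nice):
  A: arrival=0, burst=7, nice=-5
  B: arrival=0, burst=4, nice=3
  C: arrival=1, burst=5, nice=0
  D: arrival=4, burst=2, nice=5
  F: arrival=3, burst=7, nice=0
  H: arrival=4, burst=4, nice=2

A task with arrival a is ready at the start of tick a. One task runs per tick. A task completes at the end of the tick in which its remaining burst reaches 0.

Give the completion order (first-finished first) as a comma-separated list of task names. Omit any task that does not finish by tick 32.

t=0: ready={A,B} → run A
t=1: ready={A,B,C} → run A
t=2: ready={A,B,C} → run A
t=3: ready={A,B,C,F} → run A
t=4: ready={A,B,C,D,F,H} → run A
t=5: ready={A,B,C,D,F,H} → run A
t=6: ready={A,B,C,D,F,H} → run A
t=7: ready={B,C,D,F,H} → run C
t=8: ready={B,C,D,F,H} → run C
t=9: ready={B,C,D,F,H} → run C
t=10: ready={B,C,D,F,H} → run C
t=11: ready={B,C,D,F,H} → run C
t=12: ready={B,D,F,H} → run F
t=13: ready={B,D,F,H} → run F
t=14: ready={B,D,F,H} → run F
t=15: ready={B,D,F,H} → run F
t=16: ready={B,D,F,H} → run F
t=17: ready={B,D,F,H} → run F
t=18: ready={B,D,F,H} → run F
t=19: ready={B,D,H} → run H
t=20: ready={B,D,H} → run H
t=21: ready={B,D,H} → run H
t=22: ready={B,D,H} → run H
t=23: ready={B,D} → run B
t=24: ready={B,D} → run B
t=25: ready={B,D} → run B
t=26: ready={B,D} → run B
t=27: ready={D} → run D
t=28: ready={D} → run D
t=29: (idle)
t=30: (idle)
t=31: (idle)
t=32: (idle)

completion order = A, C, F, H, B, D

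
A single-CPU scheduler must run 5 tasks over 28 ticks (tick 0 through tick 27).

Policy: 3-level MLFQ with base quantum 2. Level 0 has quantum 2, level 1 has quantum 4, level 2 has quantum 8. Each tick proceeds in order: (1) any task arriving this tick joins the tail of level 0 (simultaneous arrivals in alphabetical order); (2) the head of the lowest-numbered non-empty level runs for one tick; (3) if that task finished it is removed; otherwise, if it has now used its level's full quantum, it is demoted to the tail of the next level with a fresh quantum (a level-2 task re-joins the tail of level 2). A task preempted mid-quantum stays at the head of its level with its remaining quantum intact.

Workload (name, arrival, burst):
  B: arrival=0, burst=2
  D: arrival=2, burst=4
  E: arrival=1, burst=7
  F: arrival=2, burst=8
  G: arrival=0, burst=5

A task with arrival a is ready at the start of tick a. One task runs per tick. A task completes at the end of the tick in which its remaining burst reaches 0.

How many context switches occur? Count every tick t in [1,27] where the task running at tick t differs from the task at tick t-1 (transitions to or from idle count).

t=0: L0/L1/L2 = BG/-/- → run B
t=1: L0/L1/L2 = BGE/-/- → run B
t=2: L0/L1/L2 = GEDF/-/- → run G
t=3: L0/L1/L2 = GEDF/-/- → run G
t=4: L0/L1/L2 = EDF/G/- → run E
t=5: L0/L1/L2 = EDF/G/- → run E
t=6: L0/L1/L2 = DF/GE/- → run D
t=7: L0/L1/L2 = DF/GE/- → run D
t=8: L0/L1/L2 = F/GED/- → run F
t=9: L0/L1/L2 = F/GED/- → run F
t=10: L0/L1/L2 = -/GEDF/- → run G
t=11: L0/L1/L2 = -/GEDF/- → run G
t=12: L0/L1/L2 = -/GEDF/- → run G
t=13: L0/L1/L2 = -/EDF/- → run E
t=14: L0/L1/L2 = -/EDF/- → run E
t=15: L0/L1/L2 = -/EDF/- → run E
t=16: L0/L1/L2 = -/EDF/- → run E
t=17: L0/L1/L2 = -/DF/E → run D
t=18: L0/L1/L2 = -/DF/E → run D
t=19: L0/L1/L2 = -/F/E → run F
t=20: L0/L1/L2 = -/F/E → run F
t=21: L0/L1/L2 = -/F/E → run F
t=22: L0/L1/L2 = -/F/E → run F
t=23: L0/L1/L2 = -/-/EF → run E
t=24: L0/L1/L2 = -/-/F → run F
t=25: L0/L1/L2 = -/-/F → run F
t=26: (idle)
t=27: (idle)

context switches = 11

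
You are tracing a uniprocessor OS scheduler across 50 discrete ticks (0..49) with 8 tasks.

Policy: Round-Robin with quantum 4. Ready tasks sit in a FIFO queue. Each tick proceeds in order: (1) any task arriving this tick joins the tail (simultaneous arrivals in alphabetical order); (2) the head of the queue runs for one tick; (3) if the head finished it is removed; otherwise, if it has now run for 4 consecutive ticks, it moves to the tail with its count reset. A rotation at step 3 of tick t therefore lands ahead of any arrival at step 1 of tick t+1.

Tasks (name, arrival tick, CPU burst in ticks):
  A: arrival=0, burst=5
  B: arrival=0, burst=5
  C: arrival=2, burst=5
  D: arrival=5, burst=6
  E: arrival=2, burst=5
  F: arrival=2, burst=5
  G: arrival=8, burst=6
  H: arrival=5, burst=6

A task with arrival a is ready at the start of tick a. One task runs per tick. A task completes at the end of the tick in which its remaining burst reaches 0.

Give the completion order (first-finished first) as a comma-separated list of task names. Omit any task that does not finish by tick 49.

completion order = A, B, C, E, F, D, H, G

t=0: queue=[A,B] q_used=0 → run A
t=1: queue=[A,B] q_used=1 → run A
t=2: queue=[A,B,C,E,F] q_used=2 → run A
t=3: queue=[A,B,C,E,F] q_used=3 → run A
t=4: queue=[B,C,E,F,A] q_used=0 → run B
t=5: queue=[B,C,E,F,A,D,H] q_used=1 → run B
t=6: queue=[B,C,E,F,A,D,H] q_used=2 → run B
t=7: queue=[B,C,E,F,A,D,H] q_used=3 → run B
t=8: queue=[C,E,F,A,D,H,B,G] q_used=0 → run C
t=9: queue=[C,E,F,A,D,H,B,G] q_used=1 → run C
t=10: queue=[C,E,F,A,D,H,B,G] q_used=2 → run C
t=11: queue=[C,E,F,A,D,H,B,G] q_used=3 → run C
t=12: queue=[E,F,A,D,H,B,G,C] q_used=0 → run E
t=13: queue=[E,F,A,D,H,B,G,C] q_used=1 → run E
t=14: queue=[E,F,A,D,H,B,G,C] q_used=2 → run E
t=15: queue=[E,F,A,D,H,B,G,C] q_used=3 → run E
t=16: queue=[F,A,D,H,B,G,C,E] q_used=0 → run F
t=17: queue=[F,A,D,H,B,G,C,E] q_used=1 → run F
t=18: queue=[F,A,D,H,B,G,C,E] q_used=2 → run F
t=19: queue=[F,A,D,H,B,G,C,E] q_used=3 → run F
t=20: queue=[A,D,H,B,G,C,E,F] q_used=0 → run A
t=21: queue=[D,H,B,G,C,E,F] q_used=0 → run D
t=22: queue=[D,H,B,G,C,E,F] q_used=1 → run D
t=23: queue=[D,H,B,G,C,E,F] q_used=2 → run D
t=24: queue=[D,H,B,G,C,E,F] q_used=3 → run D
t=25: queue=[H,B,G,C,E,F,D] q_used=0 → run H
t=26: queue=[H,B,G,C,E,F,D] q_used=1 → run H
t=27: queue=[H,B,G,C,E,F,D] q_used=2 → run H
t=28: queue=[H,B,G,C,E,F,D] q_used=3 → run H
t=29: queue=[B,G,C,E,F,D,H] q_used=0 → run B
t=30: queue=[G,C,E,F,D,H] q_used=0 → run G
t=31: queue=[G,C,E,F,D,H] q_used=1 → run G
t=32: queue=[G,C,E,F,D,H] q_used=2 → run G
t=33: queue=[G,C,E,F,D,H] q_used=3 → run G
t=34: queue=[C,E,F,D,H,G] q_used=0 → run C
t=35: queue=[E,F,D,H,G] q_used=0 → run E
t=36: queue=[F,D,H,G] q_used=0 → run F
t=37: queue=[D,H,G] q_used=0 → run D
t=38: queue=[D,H,G] q_used=1 → run D
t=39: queue=[H,G] q_used=0 → run H
t=40: queue=[H,G] q_used=1 → run H
t=41: queue=[G] q_used=0 → run G
t=42: queue=[G] q_used=1 → run G
t=43: (idle)
t=44: (idle)
t=45: (idle)
t=46: (idle)
t=47: (idle)
t=48: (idle)
t=49: (idle)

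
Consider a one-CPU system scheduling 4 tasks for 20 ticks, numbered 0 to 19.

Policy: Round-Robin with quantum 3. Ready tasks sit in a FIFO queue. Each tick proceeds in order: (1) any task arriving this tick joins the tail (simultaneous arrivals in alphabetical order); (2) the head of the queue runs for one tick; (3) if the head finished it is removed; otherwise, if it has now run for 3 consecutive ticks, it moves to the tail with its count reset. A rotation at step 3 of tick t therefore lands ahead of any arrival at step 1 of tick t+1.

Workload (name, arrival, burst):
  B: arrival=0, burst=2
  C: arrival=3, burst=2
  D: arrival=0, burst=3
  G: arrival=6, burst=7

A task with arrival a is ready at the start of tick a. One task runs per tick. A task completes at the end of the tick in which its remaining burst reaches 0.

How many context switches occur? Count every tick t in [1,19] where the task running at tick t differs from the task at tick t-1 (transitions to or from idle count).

t=0: queue=[B,D] q_used=0 → run B
t=1: queue=[B,D] q_used=1 → run B
t=2: queue=[D] q_used=0 → run D
t=3: queue=[D,C] q_used=1 → run D
t=4: queue=[D,C] q_used=2 → run D
t=5: queue=[C] q_used=0 → run C
t=6: queue=[C,G] q_used=1 → run C
t=7: queue=[G] q_used=0 → run G
t=8: queue=[G] q_used=1 → run G
t=9: queue=[G] q_used=2 → run G
t=10: queue=[G] q_used=0 → run G
t=11: queue=[G] q_used=1 → run G
t=12: queue=[G] q_used=2 → run G
t=13: queue=[G] q_used=0 → run G
t=14: (idle)
t=15: (idle)
t=16: (idle)
t=17: (idle)
t=18: (idle)
t=19: (idle)

context switches = 4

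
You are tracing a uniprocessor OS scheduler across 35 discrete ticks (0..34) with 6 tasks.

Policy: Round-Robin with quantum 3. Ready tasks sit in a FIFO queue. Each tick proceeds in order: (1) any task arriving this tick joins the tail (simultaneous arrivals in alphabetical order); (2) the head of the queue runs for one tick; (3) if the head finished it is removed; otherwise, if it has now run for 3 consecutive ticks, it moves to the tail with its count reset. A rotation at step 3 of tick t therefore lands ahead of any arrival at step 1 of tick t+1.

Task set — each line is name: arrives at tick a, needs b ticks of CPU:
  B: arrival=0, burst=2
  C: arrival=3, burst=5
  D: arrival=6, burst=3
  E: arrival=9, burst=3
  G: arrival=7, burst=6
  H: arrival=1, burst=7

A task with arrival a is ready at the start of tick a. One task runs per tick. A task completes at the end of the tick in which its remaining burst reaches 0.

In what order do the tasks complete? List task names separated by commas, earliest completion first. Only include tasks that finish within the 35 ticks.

completion order = B, D, C, E, H, G

t=0: queue=[B] q_used=0 → run B
t=1: queue=[B,H] q_used=1 → run B
t=2: queue=[H] q_used=0 → run H
t=3: queue=[H,C] q_used=1 → run H
t=4: queue=[H,C] q_used=2 → run H
t=5: queue=[C,H] q_used=0 → run C
t=6: queue=[C,H,D] q_used=1 → run C
t=7: queue=[C,H,D,G] q_used=2 → run C
t=8: queue=[H,D,G,C] q_used=0 → run H
t=9: queue=[H,D,G,C,E] q_used=1 → run H
t=10: queue=[H,D,G,C,E] q_used=2 → run H
t=11: queue=[D,G,C,E,H] q_used=0 → run D
t=12: queue=[D,G,C,E,H] q_used=1 → run D
t=13: queue=[D,G,C,E,H] q_used=2 → run D
t=14: queue=[G,C,E,H] q_used=0 → run G
t=15: queue=[G,C,E,H] q_used=1 → run G
t=16: queue=[G,C,E,H] q_used=2 → run G
t=17: queue=[C,E,H,G] q_used=0 → run C
t=18: queue=[C,E,H,G] q_used=1 → run C
t=19: queue=[E,H,G] q_used=0 → run E
t=20: queue=[E,H,G] q_used=1 → run E
t=21: queue=[E,H,G] q_used=2 → run E
t=22: queue=[H,G] q_used=0 → run H
t=23: queue=[G] q_used=0 → run G
t=24: queue=[G] q_used=1 → run G
t=25: queue=[G] q_used=2 → run G
t=26: (idle)
t=27: (idle)
t=28: (idle)
t=29: (idle)
t=30: (idle)
t=31: (idle)
t=32: (idle)
t=33: (idle)
t=34: (idle)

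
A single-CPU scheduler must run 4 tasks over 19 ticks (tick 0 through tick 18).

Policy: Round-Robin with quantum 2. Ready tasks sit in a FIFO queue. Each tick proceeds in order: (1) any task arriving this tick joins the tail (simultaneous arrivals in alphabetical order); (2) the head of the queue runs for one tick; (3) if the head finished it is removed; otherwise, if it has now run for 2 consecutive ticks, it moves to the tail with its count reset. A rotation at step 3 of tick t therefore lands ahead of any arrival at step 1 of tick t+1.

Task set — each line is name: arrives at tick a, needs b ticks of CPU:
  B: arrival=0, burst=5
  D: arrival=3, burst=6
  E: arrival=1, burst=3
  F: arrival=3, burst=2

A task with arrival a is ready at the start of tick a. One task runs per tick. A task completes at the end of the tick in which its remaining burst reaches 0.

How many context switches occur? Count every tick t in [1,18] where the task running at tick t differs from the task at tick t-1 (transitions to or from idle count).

t=0: queue=[B] q_used=0 → run B
t=1: queue=[B,E] q_used=1 → run B
t=2: queue=[E,B] q_used=0 → run E
t=3: queue=[E,B,D,F] q_used=1 → run E
t=4: queue=[B,D,F,E] q_used=0 → run B
t=5: queue=[B,D,F,E] q_used=1 → run B
t=6: queue=[D,F,E,B] q_used=0 → run D
t=7: queue=[D,F,E,B] q_used=1 → run D
t=8: queue=[F,E,B,D] q_used=0 → run F
t=9: queue=[F,E,B,D] q_used=1 → run F
t=10: queue=[E,B,D] q_used=0 → run E
t=11: queue=[B,D] q_used=0 → run B
t=12: queue=[D] q_used=0 → run D
t=13: queue=[D] q_used=1 → run D
t=14: queue=[D] q_used=0 → run D
t=15: queue=[D] q_used=1 → run D
t=16: (idle)
t=17: (idle)
t=18: (idle)

context switches = 8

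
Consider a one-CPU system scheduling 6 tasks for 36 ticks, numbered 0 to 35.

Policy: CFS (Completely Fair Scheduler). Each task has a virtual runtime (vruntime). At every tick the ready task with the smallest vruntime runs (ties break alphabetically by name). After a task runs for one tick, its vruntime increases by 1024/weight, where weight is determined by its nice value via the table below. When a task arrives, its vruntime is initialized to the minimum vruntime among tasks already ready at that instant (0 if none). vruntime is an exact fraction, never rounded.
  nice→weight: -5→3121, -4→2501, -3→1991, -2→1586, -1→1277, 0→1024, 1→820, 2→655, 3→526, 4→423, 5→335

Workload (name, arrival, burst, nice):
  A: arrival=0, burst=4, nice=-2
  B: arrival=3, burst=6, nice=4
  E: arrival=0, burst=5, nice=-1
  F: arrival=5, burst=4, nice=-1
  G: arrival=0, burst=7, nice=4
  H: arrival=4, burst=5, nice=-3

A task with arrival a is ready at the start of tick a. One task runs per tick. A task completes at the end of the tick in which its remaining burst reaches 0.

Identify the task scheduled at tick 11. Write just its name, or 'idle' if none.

t=0: vr[A=0 E=0 G=0] → run A
t=1: vr[A=512/793 E=0 G=0] → run E
t=2: vr[A=512/793 E=1024/1277 G=0] → run G
t=3: vr[A=512/793 B=512/793 E=1024/1277 G=1024/423] → run A
t=4: vr[A=1024/793 B=512/793 E=1024/1277 G=1024/423 H=512/793] → run B
t=5: vr[A=1024/793 B=1028608/335439 E=1024/1277 F=512/793 G=1024/423 H=512/793] → run F
t=6: vr[A=1024/793 B=1028608/335439 E=1024/1277 F=1465856/1012661 G=1024/423 H=512/793] → run H
t=7: vr[A=1024/793 B=1028608/335439 E=1024/1277 F=1465856/1012661 G=1024/423 H=1831424/1578863] → run E
t=8: vr[A=1024/793 B=1028608/335439 E=2048/1277 F=1465856/1012661 G=1024/423 H=1831424/1578863] → run H
t=9: vr[A=1024/793 B=1028608/335439 E=2048/1277 F=1465856/1012661 G=1024/423 H=2643456/1578863] → run A
t=10: vr[A=1536/793 B=1028608/335439 E=2048/1277 F=1465856/1012661 G=1024/423 H=2643456/1578863] → run F
t=11: vr[A=1536/793 B=1028608/335439 E=2048/1277 F=2277888/1012661 G=1024/423 H=2643456/1578863] → run E
t=12: vr[A=1536/793 B=1028608/335439 E=3072/1277 F=2277888/1012661 G=1024/423 H=2643456/1578863] → run H
t=13: vr[A=1536/793 B=1028608/335439 E=3072/1277 F=2277888/1012661 G=1024/423 H=3455488/1578863] → run A
t=14: vr[B=1028608/335439 E=3072/1277 F=2277888/1012661 G=1024/423 H=3455488/1578863] → run H
t=15: vr[B=1028608/335439 E=3072/1277 F=2277888/1012661 G=1024/423 H=4267520/1578863] → run F
t=16: vr[B=1028608/335439 E=3072/1277 F=3089920/1012661 G=1024/423 H=4267520/1578863] → run E
t=17: vr[B=1028608/335439 E=4096/1277 F=3089920/1012661 G=1024/423 H=4267520/1578863] → run G
t=18: vr[B=1028608/335439 E=4096/1277 F=3089920/1012661 G=2048/423 H=4267520/1578863] → run H
t=19: vr[B=1028608/335439 E=4096/1277 F=3089920/1012661 G=2048/423] → run F
t=20: vr[B=1028608/335439 E=4096/1277 G=2048/423] → run B
t=21: vr[B=1840640/335439 E=4096/1277 G=2048/423] → run E
t=22: vr[B=1840640/335439 G=2048/423] → run G
t=23: vr[B=1840640/335439 G=1024/141] → run B
t=24: vr[B=884224/111813 G=1024/141] → run G
t=25: vr[B=884224/111813 G=4096/423] → run B
t=26: vr[B=3464704/335439 G=4096/423] → run G
t=27: vr[B=3464704/335439 G=5120/423] → run B
t=28: vr[B=4276736/335439 G=5120/423] → run G
t=29: vr[B=4276736/335439 G=2048/141] → run B
t=30: vr[G=2048/141] → run G
t=31: (idle)
t=32: (idle)
t=33: (idle)
t=34: (idle)
t=35: (idle)

running at tick 11 = E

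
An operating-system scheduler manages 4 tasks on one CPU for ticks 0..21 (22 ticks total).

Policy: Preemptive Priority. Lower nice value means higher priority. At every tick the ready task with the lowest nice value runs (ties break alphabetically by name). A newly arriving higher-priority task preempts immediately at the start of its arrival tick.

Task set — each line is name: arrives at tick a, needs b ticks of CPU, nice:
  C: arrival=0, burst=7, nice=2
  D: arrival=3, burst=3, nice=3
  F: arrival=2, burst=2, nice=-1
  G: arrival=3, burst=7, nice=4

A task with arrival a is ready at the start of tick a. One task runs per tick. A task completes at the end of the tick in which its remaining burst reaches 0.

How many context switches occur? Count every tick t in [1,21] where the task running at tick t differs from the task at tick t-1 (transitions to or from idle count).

t=0: ready={C} → run C
t=1: ready={C} → run C
t=2: ready={C,F} → run F
t=3: ready={C,D,F,G} → run F
t=4: ready={C,D,G} → run C
t=5: ready={C,D,G} → run C
t=6: ready={C,D,G} → run C
t=7: ready={C,D,G} → run C
t=8: ready={C,D,G} → run C
t=9: ready={D,G} → run D
t=10: ready={D,G} → run D
t=11: ready={D,G} → run D
t=12: ready={G} → run G
t=13: ready={G} → run G
t=14: ready={G} → run G
t=15: ready={G} → run G
t=16: ready={G} → run G
t=17: ready={G} → run G
t=18: ready={G} → run G
t=19: (idle)
t=20: (idle)
t=21: (idle)

context switches = 5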